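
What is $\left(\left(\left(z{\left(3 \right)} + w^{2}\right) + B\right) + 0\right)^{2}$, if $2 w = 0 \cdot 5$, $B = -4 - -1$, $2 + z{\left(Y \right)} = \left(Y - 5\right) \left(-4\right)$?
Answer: $9$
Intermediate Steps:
$z{\left(Y \right)} = 18 - 4 Y$ ($z{\left(Y \right)} = -2 + \left(Y - 5\right) \left(-4\right) = -2 + \left(-5 + Y\right) \left(-4\right) = -2 - \left(-20 + 4 Y\right) = 18 - 4 Y$)
$B = -3$ ($B = -4 + 1 = -3$)
$w = 0$ ($w = \frac{0 \cdot 5}{2} = \frac{1}{2} \cdot 0 = 0$)
$\left(\left(\left(z{\left(3 \right)} + w^{2}\right) + B\right) + 0\right)^{2} = \left(\left(\left(\left(18 - 12\right) + 0^{2}\right) - 3\right) + 0\right)^{2} = \left(\left(\left(\left(18 - 12\right) + 0\right) - 3\right) + 0\right)^{2} = \left(\left(\left(6 + 0\right) - 3\right) + 0\right)^{2} = \left(\left(6 - 3\right) + 0\right)^{2} = \left(3 + 0\right)^{2} = 3^{2} = 9$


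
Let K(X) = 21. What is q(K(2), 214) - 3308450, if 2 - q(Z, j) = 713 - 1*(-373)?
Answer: -3309534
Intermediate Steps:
q(Z, j) = -1084 (q(Z, j) = 2 - (713 - 1*(-373)) = 2 - (713 + 373) = 2 - 1*1086 = 2 - 1086 = -1084)
q(K(2), 214) - 3308450 = -1084 - 3308450 = -3309534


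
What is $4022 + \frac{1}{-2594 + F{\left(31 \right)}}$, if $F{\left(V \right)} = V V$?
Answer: $\frac{6567925}{1633} \approx 4022.0$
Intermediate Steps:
$F{\left(V \right)} = V^{2}$
$4022 + \frac{1}{-2594 + F{\left(31 \right)}} = 4022 + \frac{1}{-2594 + 31^{2}} = 4022 + \frac{1}{-2594 + 961} = 4022 + \frac{1}{-1633} = 4022 - \frac{1}{1633} = \frac{6567925}{1633}$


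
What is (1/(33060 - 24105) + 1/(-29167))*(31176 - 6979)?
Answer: 489069764/261190485 ≈ 1.8725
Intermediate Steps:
(1/(33060 - 24105) + 1/(-29167))*(31176 - 6979) = (1/8955 - 1/29167)*24197 = (20212/261190485)*24197 = 489069764/261190485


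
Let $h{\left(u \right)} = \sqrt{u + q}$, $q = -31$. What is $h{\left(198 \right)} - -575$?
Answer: $575 + \sqrt{167} \approx 587.92$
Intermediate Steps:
$h{\left(u \right)} = \sqrt{-31 + u}$ ($h{\left(u \right)} = \sqrt{u - 31} = \sqrt{-31 + u}$)
$h{\left(198 \right)} - -575 = \sqrt{-31 + 198} - -575 = \sqrt{167} + 575 = 575 + \sqrt{167}$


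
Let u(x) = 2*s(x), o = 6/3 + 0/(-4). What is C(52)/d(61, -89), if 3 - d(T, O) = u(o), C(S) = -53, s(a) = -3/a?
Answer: -53/6 ≈ -8.8333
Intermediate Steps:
o = 2 (o = 6*(⅓) + 0*(-¼) = 2 + 0 = 2)
u(x) = -6/x (u(x) = 2*(-3/x) = -6/x)
d(T, O) = 6 (d(T, O) = 3 - (-6)/2 = 3 - 1*(-3) = 3 + 3 = 6)
C(52)/d(61, -89) = -53/6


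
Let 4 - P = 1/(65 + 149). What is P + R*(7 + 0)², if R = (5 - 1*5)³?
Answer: 855/214 ≈ 3.9953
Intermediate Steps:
P = 855/214 (P = 4 - 1/(65 + 149) = 4 - 1/214 = 855/214 ≈ 3.9953)
R = 0 (R = (5 - 5)³ = 0³ = 0)
P + R*(7 + 0)² = 855/214 + 0*(7 + 0)² = 855/214 + 0*7² = 855/214 + 0*49 = 855/214 + 0 = 855/214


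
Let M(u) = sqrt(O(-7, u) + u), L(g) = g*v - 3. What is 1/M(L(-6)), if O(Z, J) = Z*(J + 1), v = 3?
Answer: sqrt(119)/119 ≈ 0.091670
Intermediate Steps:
L(g) = -3 + 3*g (L(g) = g*3 - 3 = 3*g - 3 = -3 + 3*g)
O(Z, J) = Z*(1 + J)
M(u) = sqrt(-7 - 6*u) (M(u) = sqrt(-7*(1 + u) + u) = sqrt((-7 - 7*u) + u) = sqrt(-7 - 6*u))
1/M(L(-6)) = 1/(sqrt(-7 - 6*(-3 + 3*(-6)))) = 1/(sqrt(-7 - 6*(-3 - 18))) = 1/(sqrt(-7 - 6*(-21))) = 1/(sqrt(-7 + 126)) = 1/(sqrt(119)) = sqrt(119)/119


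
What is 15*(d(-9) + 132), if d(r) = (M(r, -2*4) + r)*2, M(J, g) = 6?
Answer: 1890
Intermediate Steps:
d(r) = 12 + 2*r (d(r) = (6 + r)*2 = 12 + 2*r)
15*(d(-9) + 132) = 15*((12 + 2*(-9)) + 132) = 15*((12 - 18) + 132) = 15*(-6 + 132) = 15*126 = 1890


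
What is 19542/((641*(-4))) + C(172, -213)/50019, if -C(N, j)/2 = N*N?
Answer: -564589025/64124358 ≈ -8.8046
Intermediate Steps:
C(N, j) = -2*N² (C(N, j) = -2*N*N = -2*N²)
19542/((641*(-4))) + C(172, -213)/50019 = 19542/((641*(-4))) - 2*172²/50019 = 19542/(-2564) - 2*29584*(1/50019) = 19542*(-1/2564) - 59168*1/50019 = -9771/1282 - 59168/50019 = -564589025/64124358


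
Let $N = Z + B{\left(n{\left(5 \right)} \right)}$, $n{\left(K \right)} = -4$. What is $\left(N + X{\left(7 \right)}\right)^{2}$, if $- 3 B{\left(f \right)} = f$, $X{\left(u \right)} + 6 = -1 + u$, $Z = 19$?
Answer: $\frac{3721}{9} \approx 413.44$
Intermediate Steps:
$X{\left(u \right)} = -7 + u$ ($X{\left(u \right)} = -6 + \left(-1 + u\right) = -7 + u$)
$B{\left(f \right)} = - \frac{f}{3}$
$N = \frac{61}{3}$ ($N = 19 - - \frac{4}{3} = 19 + \frac{4}{3} = \frac{61}{3} \approx 20.333$)
$\left(N + X{\left(7 \right)}\right)^{2} = \left(\frac{61}{3} + \left(-7 + 7\right)\right)^{2} = \left(\frac{61}{3} + 0\right)^{2} = \left(\frac{61}{3}\right)^{2} = \frac{3721}{9}$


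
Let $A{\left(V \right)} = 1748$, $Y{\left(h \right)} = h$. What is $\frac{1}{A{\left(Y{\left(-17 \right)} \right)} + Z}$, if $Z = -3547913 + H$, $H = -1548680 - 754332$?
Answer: $- \frac{1}{5849177} \approx -1.7096 \cdot 10^{-7}$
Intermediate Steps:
$H = -2303012$ ($H = -1548680 - 754332 = -2303012$)
$Z = -5850925$ ($Z = -3547913 - 2303012 = -5850925$)
$\frac{1}{A{\left(Y{\left(-17 \right)} \right)} + Z} = \frac{1}{1748 - 5850925} = \frac{1}{-5849177} = - \frac{1}{5849177}$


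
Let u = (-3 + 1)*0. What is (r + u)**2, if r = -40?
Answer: 1600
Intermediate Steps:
u = 0 (u = -2*0 = 0)
(r + u)**2 = (-40 + 0)**2 = (-40)**2 = 1600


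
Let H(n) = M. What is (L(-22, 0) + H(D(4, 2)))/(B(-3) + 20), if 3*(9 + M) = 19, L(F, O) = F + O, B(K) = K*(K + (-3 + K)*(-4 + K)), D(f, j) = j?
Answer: 74/291 ≈ 0.25430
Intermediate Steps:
B(K) = K*(K + (-4 + K)*(-3 + K))
M = -8/3 (M = -9 + (⅓)*19 = -9 + 19/3 = -8/3 ≈ -2.6667)
H(n) = -8/3
(L(-22, 0) + H(D(4, 2)))/(B(-3) + 20) = ((-22 + 0) - 8/3)/(-3*(12 + (-3)² - 6*(-3)) + 20) = (-22 - 8/3)/(-3*(12 + 9 + 18) + 20) = -74/(3*(-3*39 + 20)) = -74/(3*(-117 + 20)) = -74/3/(-97) = -74/3*(-1/97) = 74/291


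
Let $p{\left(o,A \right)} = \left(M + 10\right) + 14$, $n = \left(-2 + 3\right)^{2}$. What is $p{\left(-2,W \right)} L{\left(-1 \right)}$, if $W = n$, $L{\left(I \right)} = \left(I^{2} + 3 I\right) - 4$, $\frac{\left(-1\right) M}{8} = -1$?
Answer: $-192$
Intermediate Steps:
$M = 8$ ($M = \left(-8\right) \left(-1\right) = 8$)
$n = 1$ ($n = 1^{2} = 1$)
$L{\left(I \right)} = -4 + I^{2} + 3 I$
$W = 1$
$p{\left(o,A \right)} = 32$ ($p{\left(o,A \right)} = \left(8 + 10\right) + 14 = 18 + 14 = 32$)
$p{\left(-2,W \right)} L{\left(-1 \right)} = 32 \left(-4 + \left(-1\right)^{2} + 3 \left(-1\right)\right) = 32 \left(-4 + 1 - 3\right) = 32 \left(-6\right) = -192$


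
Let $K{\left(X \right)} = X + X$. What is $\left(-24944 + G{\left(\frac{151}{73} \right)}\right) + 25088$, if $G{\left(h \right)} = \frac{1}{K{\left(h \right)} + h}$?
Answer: $\frac{65305}{453} \approx 144.16$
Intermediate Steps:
$K{\left(X \right)} = 2 X$
$G{\left(h \right)} = \frac{1}{3 h}$ ($G{\left(h \right)} = \frac{1}{2 h + h} = \frac{1}{3 h}$)
$\left(-24944 + G{\left(\frac{151}{73} \right)}\right) + 25088 = \left(-24944 + \frac{1}{3 \cdot \frac{151}{73}}\right) + 25088 = \left(-24944 + \frac{1}{3} \cdot \frac{73}{151}\right) + 25088 = \left(-24944 + \frac{73}{453}\right) + 25088 = - \frac{11299559}{453} + 25088 = \frac{65305}{453}$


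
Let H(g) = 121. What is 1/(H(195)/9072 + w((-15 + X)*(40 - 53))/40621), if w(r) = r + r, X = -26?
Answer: 52644816/2083699 ≈ 25.265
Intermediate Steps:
w(r) = 2*r
1/(H(195)/9072 + w((-15 + X)*(40 - 53))/40621) = 1/(121/9072 + (2*((-15 - 26)*(40 - 53)))/40621) = 1/(121*(1/9072) + (2*(-41*(-13)))*(1/40621)) = 1/(121/9072 + (2*533)*(1/40621)) = 1/(121/9072 + 1066*(1/40621)) = 1/(121/9072 + 1066/40621) = 1/(2083699/52644816) = 52644816/2083699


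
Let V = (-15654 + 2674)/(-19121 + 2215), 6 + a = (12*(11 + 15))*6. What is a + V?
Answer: 15779788/8453 ≈ 1866.8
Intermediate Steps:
a = 1866 (a = -6 + (12*(11 + 15))*6 = -6 + (12*26)*6 = -6 + 312*6 = -6 + 1872 = 1866)
V = 6490/8453 (V = -12980/(-16906) = -12980*(-1/16906) = 6490/8453 ≈ 0.76777)
a + V = 1866 + 6490/8453 = 15779788/8453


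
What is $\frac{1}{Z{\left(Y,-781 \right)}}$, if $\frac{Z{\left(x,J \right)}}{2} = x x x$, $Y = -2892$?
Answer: $- \frac{1}{48375432576} \approx -2.0672 \cdot 10^{-11}$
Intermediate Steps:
$Z{\left(x,J \right)} = 2 x^{3}$ ($Z{\left(x,J \right)} = 2 x x x = 2 x^{2} x = 2 x^{3}$)
$\frac{1}{Z{\left(Y,-781 \right)}} = \frac{1}{2 \left(-2892\right)^{3}} = \frac{1}{2 \left(-24187716288\right)} = \frac{1}{-48375432576} = - \frac{1}{48375432576}$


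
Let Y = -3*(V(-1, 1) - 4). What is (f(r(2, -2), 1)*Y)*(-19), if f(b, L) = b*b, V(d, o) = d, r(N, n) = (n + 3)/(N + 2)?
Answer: -285/16 ≈ -17.813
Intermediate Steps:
r(N, n) = (3 + n)/(2 + N)
f(b, L) = b²
Y = 15 (Y = -3*(-1 - 4) = -3*(-5) = 15)
(f(r(2, -2), 1)*Y)*(-19) = (((3 - 2)/(2 + 2))²*15)*(-19) = ((1/4)²*15)*(-19) = (((¼)*1)²*15)*(-19) = ((¼)²*15)*(-19) = ((1/16)*15)*(-19) = (15/16)*(-19) = -285/16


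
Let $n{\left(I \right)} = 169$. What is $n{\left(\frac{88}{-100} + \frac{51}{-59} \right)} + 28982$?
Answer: $29151$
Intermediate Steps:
$n{\left(\frac{88}{-100} + \frac{51}{-59} \right)} + 28982 = 169 + 28982 = 29151$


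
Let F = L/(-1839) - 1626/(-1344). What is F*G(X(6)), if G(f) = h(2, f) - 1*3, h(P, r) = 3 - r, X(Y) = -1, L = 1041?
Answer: 88395/137312 ≈ 0.64375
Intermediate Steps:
F = 88395/137312 (F = 1041/(-1839) - 1626/(-1344) = 1041*(-1/1839) - 1626*(-1/1344) = -347/613 + 271/224 = 88395/137312 ≈ 0.64375)
G(f) = -f (G(f) = (3 - f) - 1*3 = (3 - f) - 3 = -f)
F*G(X(6)) = 88395*(-1*(-1))/137312 = (88395/137312)*1 = 88395/137312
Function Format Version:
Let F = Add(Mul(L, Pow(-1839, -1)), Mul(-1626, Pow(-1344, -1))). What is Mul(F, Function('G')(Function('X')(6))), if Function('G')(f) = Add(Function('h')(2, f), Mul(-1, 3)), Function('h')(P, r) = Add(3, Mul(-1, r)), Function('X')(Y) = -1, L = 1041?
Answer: Rational(88395, 137312) ≈ 0.64375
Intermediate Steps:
F = Rational(88395, 137312) (F = Add(Mul(1041, Pow(-1839, -1)), Mul(-1626, Pow(-1344, -1))) = Add(Mul(1041, Rational(-1, 1839)), Mul(-1626, Rational(-1, 1344))) = Add(Rational(-347, 613), Rational(271, 224)) = Rational(88395, 137312) ≈ 0.64375)
Function('G')(f) = Mul(-1, f) (Function('G')(f) = Add(Add(3, Mul(-1, f)), Mul(-1, 3)) = Add(Add(3, Mul(-1, f)), -3) = Mul(-1, f))
Mul(F, Function('G')(Function('X')(6))) = Mul(Rational(88395, 137312), Mul(-1, -1)) = Mul(Rational(88395, 137312), 1) = Rational(88395, 137312)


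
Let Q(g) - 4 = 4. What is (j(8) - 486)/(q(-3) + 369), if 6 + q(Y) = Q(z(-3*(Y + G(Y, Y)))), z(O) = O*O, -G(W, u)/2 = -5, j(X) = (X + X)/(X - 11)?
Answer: -1474/1113 ≈ -1.3243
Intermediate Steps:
j(X) = 2*X/(-11 + X) (j(X) = (2*X)/(-11 + X) = 2*X/(-11 + X))
G(W, u) = 10 (G(W, u) = -2*(-5) = 10)
z(O) = O²
Q(g) = 8 (Q(g) = 4 + 4 = 8)
q(Y) = 2 (q(Y) = -6 + 8 = 2)
(j(8) - 486)/(q(-3) + 369) = (2*8/(-11 + 8) - 486)/(2 + 369) = (2*8/(-3) - 486)/371 = (2*8*(-⅓) - 486)*(1/371) = (-16/3 - 486)*(1/371) = -1474/3*1/371 = -1474/1113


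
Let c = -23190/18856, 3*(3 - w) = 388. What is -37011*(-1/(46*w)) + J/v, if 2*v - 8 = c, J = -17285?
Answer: -5689280311997/1112794786 ≈ -5112.6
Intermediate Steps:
w = -379/3 (w = 3 - ⅓*388 = 3 - 388/3 = -379/3 ≈ -126.33)
c = -11595/9428 (c = -23190*1/18856 = -11595/9428 ≈ -1.2298)
v = 63829/18856 (v = 4 + (½)*(-11595/9428) = 4 - 11595/18856 = 63829/18856 ≈ 3.3851)
-37011*(-1/(46*w)) + J/v = -37011/((-379/3*(-46))) - 17285/63829/18856 = -37011/17434/3 - 17285*18856/63829 = -37011*3/17434 - 325925960/63829 = -111033/17434 - 325925960/63829 = -5689280311997/1112794786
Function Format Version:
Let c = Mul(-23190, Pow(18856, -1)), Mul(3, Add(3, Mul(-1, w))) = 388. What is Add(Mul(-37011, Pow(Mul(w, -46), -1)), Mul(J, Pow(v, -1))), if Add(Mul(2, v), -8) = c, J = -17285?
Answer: Rational(-5689280311997, 1112794786) ≈ -5112.6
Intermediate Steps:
w = Rational(-379, 3) (w = Add(3, Mul(Rational(-1, 3), 388)) = Add(3, Rational(-388, 3)) = Rational(-379, 3) ≈ -126.33)
c = Rational(-11595, 9428) (c = Mul(-23190, Rational(1, 18856)) = Rational(-11595, 9428) ≈ -1.2298)
v = Rational(63829, 18856) (v = Add(4, Mul(Rational(1, 2), Rational(-11595, 9428))) = Add(4, Rational(-11595, 18856)) = Rational(63829, 18856) ≈ 3.3851)
Add(Mul(-37011, Pow(Mul(w, -46), -1)), Mul(J, Pow(v, -1))) = Add(Mul(-37011, Pow(Mul(Rational(-379, 3), -46), -1)), Mul(-17285, Pow(Rational(63829, 18856), -1))) = Add(Mul(-37011, Pow(Rational(17434, 3), -1)), Mul(-17285, Rational(18856, 63829))) = Add(Mul(-37011, Rational(3, 17434)), Rational(-325925960, 63829)) = Add(Rational(-111033, 17434), Rational(-325925960, 63829)) = Rational(-5689280311997, 1112794786)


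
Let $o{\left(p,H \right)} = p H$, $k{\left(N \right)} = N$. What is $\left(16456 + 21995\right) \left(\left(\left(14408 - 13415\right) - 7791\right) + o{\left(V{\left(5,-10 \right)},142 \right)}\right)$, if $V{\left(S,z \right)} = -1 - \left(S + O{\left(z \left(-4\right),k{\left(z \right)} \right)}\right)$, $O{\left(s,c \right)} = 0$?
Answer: $-294150150$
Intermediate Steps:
$V{\left(S,z \right)} = -1 - S$ ($V{\left(S,z \right)} = -1 - \left(S + 0\right) = -1 - S$)
$o{\left(p,H \right)} = H p$
$\left(16456 + 21995\right) \left(\left(\left(14408 - 13415\right) - 7791\right) + o{\left(V{\left(5,-10 \right)},142 \right)}\right) = \left(16456 + 21995\right) \left(\left(\left(14408 - 13415\right) - 7791\right) + 142 \left(-1 - 5\right)\right) = 38451 \left(\left(993 - 7791\right) + 142 \left(-1 - 5\right)\right) = 38451 \left(-6798 + 142 \left(-6\right)\right) = 38451 \left(-6798 - 852\right) = 38451 \left(-7650\right) = -294150150$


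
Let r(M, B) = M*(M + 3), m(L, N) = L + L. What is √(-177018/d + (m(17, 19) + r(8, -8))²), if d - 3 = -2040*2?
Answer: √3063240662/453 ≈ 122.18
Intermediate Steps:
m(L, N) = 2*L
r(M, B) = M*(3 + M)
d = -4077 (d = 3 - 2040*2 = 3 - 5*816 = 3 - 4080 = -4077)
√(-177018/d + (m(17, 19) + r(8, -8))²) = √(-177018/(-4077) + (2*17 + 8*(3 + 8))²) = √(-177018*(-1/4077) + (34 + 8*11)²) = √(59006/1359 + (34 + 88)²) = √(59006/1359 + 122²) = √(59006/1359 + 14884) = √(20286362/1359) = √3063240662/453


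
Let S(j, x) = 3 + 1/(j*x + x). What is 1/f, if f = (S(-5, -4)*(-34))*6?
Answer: -4/2499 ≈ -0.0016006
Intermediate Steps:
S(j, x) = 3 + 1/(x + j*x)
f = -2499/4 (f = (((1 + 3*(-4) + 3*(-5)*(-4))/((-4)*(1 - 5)))*(-34))*6 = (-¼*(1 - 12 + 60)/(-4)*(-34))*6 = (-¼*(-¼)*49*(-34))*6 = ((49/16)*(-34))*6 = -833/8*6 = -2499/4 ≈ -624.75)
1/f = 1/(-2499/4) = -4/2499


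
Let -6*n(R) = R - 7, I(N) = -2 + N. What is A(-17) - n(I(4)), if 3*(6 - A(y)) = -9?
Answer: 49/6 ≈ 8.1667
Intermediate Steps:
A(y) = 9 (A(y) = 6 - ⅓*(-9) = 6 + 3 = 9)
n(R) = 7/6 - R/6 (n(R) = -(R - 7)/6 = -(-7 + R)/6 = 7/6 - R/6)
A(-17) - n(I(4)) = 9 - (7/6 - (-2 + 4)/6) = 9 - (7/6 - ⅙*2) = 9 - (7/6 - ⅓) = 9 - 1*⅚ = 9 - ⅚ = 49/6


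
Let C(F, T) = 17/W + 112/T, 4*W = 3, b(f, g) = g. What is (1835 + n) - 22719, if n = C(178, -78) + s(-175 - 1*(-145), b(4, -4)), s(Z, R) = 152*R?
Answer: -279120/13 ≈ -21471.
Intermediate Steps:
W = ¾ (W = (¼)*3 = ¾ ≈ 0.75000)
C(F, T) = 68/3 + 112/T (C(F, T) = 17/(¾) + 112/T = 17*(4/3) + 112/T = 68/3 + 112/T)
n = -7628/13 (n = (68/3 + 112/(-78)) + 152*(-4) = (68/3 + 112*(-1/78)) - 608 = (68/3 - 56/39) - 608 = 276/13 - 608 = -7628/13 ≈ -586.77)
(1835 + n) - 22719 = (1835 - 7628/13) - 22719 = 16227/13 - 22719 = -279120/13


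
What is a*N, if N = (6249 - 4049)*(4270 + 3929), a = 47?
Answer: 847776600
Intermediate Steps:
N = 18037800 (N = 2200*8199 = 18037800)
a*N = 47*18037800 = 847776600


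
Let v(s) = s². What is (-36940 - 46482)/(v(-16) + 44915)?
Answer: -83422/45171 ≈ -1.8468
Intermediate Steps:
(-36940 - 46482)/(v(-16) + 44915) = (-36940 - 46482)/((-16)² + 44915) = -83422/(256 + 44915) = -83422/45171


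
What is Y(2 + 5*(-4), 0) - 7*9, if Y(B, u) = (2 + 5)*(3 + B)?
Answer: -168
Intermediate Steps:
Y(B, u) = 21 + 7*B (Y(B, u) = 7*(3 + B) = 21 + 7*B)
Y(2 + 5*(-4), 0) - 7*9 = (21 + 7*(2 + 5*(-4))) - 7*9 = (21 + 7*(2 - 20)) - 63 = (21 + 7*(-18)) - 63 = (21 - 126) - 63 = -105 - 63 = -168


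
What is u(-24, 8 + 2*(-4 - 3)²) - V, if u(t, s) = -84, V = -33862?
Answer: 33778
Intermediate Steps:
u(-24, 8 + 2*(-4 - 3)²) - V = -84 - 1*(-33862) = -84 + 33862 = 33778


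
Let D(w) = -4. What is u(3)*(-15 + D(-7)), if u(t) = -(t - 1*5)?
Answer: -38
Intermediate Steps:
u(t) = 5 - t (u(t) = -(t - 5) = -(-5 + t) = 5 - t)
u(3)*(-15 + D(-7)) = (5 - 1*3)*(-15 - 4) = (5 - 3)*(-19) = 2*(-19) = -38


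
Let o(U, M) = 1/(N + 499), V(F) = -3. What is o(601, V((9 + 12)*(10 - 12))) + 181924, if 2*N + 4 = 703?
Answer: 308725030/1697 ≈ 1.8192e+5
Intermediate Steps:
N = 699/2 (N = -2 + (½)*703 = -2 + 703/2 = 699/2 ≈ 349.50)
o(U, M) = 2/1697 (o(U, M) = 1/(699/2 + 499) = 1/(1697/2) = 2/1697)
o(601, V((9 + 12)*(10 - 12))) + 181924 = 2/1697 + 181924 = 308725030/1697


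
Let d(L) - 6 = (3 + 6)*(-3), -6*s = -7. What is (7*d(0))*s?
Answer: -343/2 ≈ -171.50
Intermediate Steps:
s = 7/6 (s = -⅙*(-7) = 7/6 ≈ 1.1667)
d(L) = -21 (d(L) = 6 + (3 + 6)*(-3) = 6 + 9*(-3) = 6 - 27 = -21)
(7*d(0))*s = (7*(-21))*(7/6) = -147*7/6 = -343/2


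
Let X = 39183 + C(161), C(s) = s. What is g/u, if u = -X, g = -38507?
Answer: 38507/39344 ≈ 0.97873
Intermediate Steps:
X = 39344 (X = 39183 + 161 = 39344)
u = -39344 (u = -1*39344 = -39344)
g/u = -38507/(-39344) = -38507*(-1/39344) = 38507/39344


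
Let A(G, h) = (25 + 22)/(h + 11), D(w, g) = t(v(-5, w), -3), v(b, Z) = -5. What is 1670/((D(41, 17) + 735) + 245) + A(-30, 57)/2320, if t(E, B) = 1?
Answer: 263505307/154762560 ≈ 1.7026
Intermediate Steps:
D(w, g) = 1
A(G, h) = 47/(11 + h)
1670/((D(41, 17) + 735) + 245) + A(-30, 57)/2320 = 1670/((1 + 735) + 245) + (47/(11 + 57))/2320 = 1670/(736 + 245) + (47/68)*(1/2320) = 1670/981 + (47*(1/68))*(1/2320) = 1670*(1/981) + (47/68)*(1/2320) = 1670/981 + 47/157760 = 263505307/154762560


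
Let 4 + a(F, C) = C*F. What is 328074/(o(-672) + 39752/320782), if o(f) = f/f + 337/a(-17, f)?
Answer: 600921735386280/2112700907 ≈ 2.8443e+5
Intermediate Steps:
a(F, C) = -4 + C*F
o(f) = 1 + 337/(-4 - 17*f) (o(f) = f/f + 337/(-4 + f*(-17)) = 1 + 337/(-4 - 17*f))
328074/(o(-672) + 39752/320782) = 328074/((-333 + 17*(-672))/(4 + 17*(-672)) + 39752/320782) = 328074/((-333 - 11424)/(4 - 11424) + 39752*(1/320782)) = 328074/(-11757/(-11420) + 19876/160391) = 328074/(-1/11420*(-11757) + 19876/160391) = 328074/(11757/11420 + 19876/160391) = 328074/(2112700907/1831665220) = 328074*(1831665220/2112700907) = 600921735386280/2112700907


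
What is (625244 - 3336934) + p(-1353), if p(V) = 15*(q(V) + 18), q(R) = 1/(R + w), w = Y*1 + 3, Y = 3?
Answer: -1217427585/449 ≈ -2.7114e+6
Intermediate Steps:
w = 6 (w = 3*1 + 3 = 3 + 3 = 6)
q(R) = 1/(6 + R) (q(R) = 1/(R + 6) = 1/(6 + R))
p(V) = 270 + 15/(6 + V) (p(V) = 15*(1/(6 + V) + 18) = 15*(18 + 1/(6 + V)) = 270 + 15/(6 + V))
(625244 - 3336934) + p(-1353) = (625244 - 3336934) + 15*(109 + 18*(-1353))/(6 - 1353) = -2711690 + 15*(109 - 24354)/(-1347) = -2711690 + 15*(-1/1347)*(-24245) = -2711690 + 121225/449 = -1217427585/449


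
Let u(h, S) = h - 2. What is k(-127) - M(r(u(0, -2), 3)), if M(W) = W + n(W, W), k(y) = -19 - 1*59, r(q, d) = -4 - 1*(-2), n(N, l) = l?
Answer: -74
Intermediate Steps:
u(h, S) = -2 + h
r(q, d) = -2 (r(q, d) = -4 + 2 = -2)
k(y) = -78 (k(y) = -19 - 59 = -78)
M(W) = 2*W (M(W) = W + W = 2*W)
k(-127) - M(r(u(0, -2), 3)) = -78 - 2*(-2) = -78 - 1*(-4) = -78 + 4 = -74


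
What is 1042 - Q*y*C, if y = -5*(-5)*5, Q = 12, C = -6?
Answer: 10042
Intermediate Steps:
y = 125 (y = 25*5 = 125)
1042 - Q*y*C = 1042 - 12*125*(-6) = 1042 - 1500*(-6) = 1042 - 1*(-9000) = 1042 + 9000 = 10042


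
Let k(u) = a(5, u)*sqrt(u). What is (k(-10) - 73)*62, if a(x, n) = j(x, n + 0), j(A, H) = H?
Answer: -4526 - 620*I*sqrt(10) ≈ -4526.0 - 1960.6*I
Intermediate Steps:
a(x, n) = n (a(x, n) = n + 0 = n)
k(u) = u**(3/2) (k(u) = u*sqrt(u) = u**(3/2))
(k(-10) - 73)*62 = ((-10)**(3/2) - 73)*62 = (-10*I*sqrt(10) - 73)*62 = (-73 - 10*I*sqrt(10))*62 = -4526 - 620*I*sqrt(10)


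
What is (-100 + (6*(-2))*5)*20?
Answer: -3200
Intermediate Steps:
(-100 + (6*(-2))*5)*20 = (-100 - 12*5)*20 = (-100 - 60)*20 = -160*20 = -3200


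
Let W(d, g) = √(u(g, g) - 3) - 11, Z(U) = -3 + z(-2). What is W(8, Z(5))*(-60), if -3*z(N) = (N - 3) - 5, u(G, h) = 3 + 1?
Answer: 600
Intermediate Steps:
u(G, h) = 4
z(N) = 8/3 - N/3 (z(N) = -((N - 3) - 5)/3 = -((-3 + N) - 5)/3 = -(-8 + N)/3 = 8/3 - N/3)
Z(U) = ⅓ (Z(U) = -3 + (8/3 - ⅓*(-2)) = -3 + (8/3 + ⅔) = -3 + 10/3 = ⅓)
W(d, g) = -10 (W(d, g) = √(4 - 3) - 11 = √1 - 11 = 1 - 11 = -10)
W(8, Z(5))*(-60) = -10*(-60) = 600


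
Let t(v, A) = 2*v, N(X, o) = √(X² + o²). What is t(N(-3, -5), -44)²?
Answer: 136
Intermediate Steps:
t(N(-3, -5), -44)² = (2*√((-3)² + (-5)²))² = (2*√(9 + 25))² = (2*√34)² = 136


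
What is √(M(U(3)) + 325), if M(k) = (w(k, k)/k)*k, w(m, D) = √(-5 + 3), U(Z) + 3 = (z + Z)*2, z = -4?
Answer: √(325 + I*√2) ≈ 18.028 + 0.03922*I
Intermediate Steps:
U(Z) = -11 + 2*Z (U(Z) = -3 + (-4 + Z)*2 = -3 + (-8 + 2*Z) = -11 + 2*Z)
w(m, D) = I*√2 (w(m, D) = √(-2) = I*√2)
M(k) = I*√2 (M(k) = ((I*√2)/k)*k = (I*√2/k)*k = I*√2)
√(M(U(3)) + 325) = √(I*√2 + 325) = √(325 + I*√2)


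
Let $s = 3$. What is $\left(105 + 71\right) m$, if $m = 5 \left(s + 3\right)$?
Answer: $5280$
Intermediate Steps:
$m = 30$ ($m = 5 \left(3 + 3\right) = 5 \cdot 6 = 30$)
$\left(105 + 71\right) m = \left(105 + 71\right) 30 = 176 \cdot 30 = 5280$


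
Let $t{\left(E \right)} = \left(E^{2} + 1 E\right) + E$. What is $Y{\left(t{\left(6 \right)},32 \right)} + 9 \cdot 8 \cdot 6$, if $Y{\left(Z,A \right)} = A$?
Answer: $464$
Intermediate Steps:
$t{\left(E \right)} = E^{2} + 2 E$ ($t{\left(E \right)} = \left(E^{2} + E\right) + E = \left(E + E^{2}\right) + E = E^{2} + 2 E$)
$Y{\left(t{\left(6 \right)},32 \right)} + 9 \cdot 8 \cdot 6 = 32 + 9 \cdot 8 \cdot 6 = 32 + 72 \cdot 6 = 32 + 432 = 464$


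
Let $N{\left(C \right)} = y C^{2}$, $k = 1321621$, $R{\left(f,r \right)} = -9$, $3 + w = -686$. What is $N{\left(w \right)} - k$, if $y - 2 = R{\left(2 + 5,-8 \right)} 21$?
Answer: $-90094448$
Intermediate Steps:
$w = -689$ ($w = -3 - 686 = -689$)
$y = -187$ ($y = 2 - 189 = -187$)
$N{\left(C \right)} = - 187 C^{2}$
$N{\left(w \right)} - k = - 187 \left(-689\right)^{2} - 1321621 = \left(-187\right) 474721 - 1321621 = -88772827 - 1321621 = -90094448$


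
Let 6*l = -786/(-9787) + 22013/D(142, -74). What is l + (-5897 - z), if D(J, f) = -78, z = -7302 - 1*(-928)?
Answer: 1969430809/4580316 ≈ 429.98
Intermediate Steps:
z = -6374 (z = -7302 + 928 = -6374)
l = -215379923/4580316 (l = (-786/(-9787) + 22013/(-78))/6 = (-786*(-1/9787) + 22013*(-1/78))/6 = (786/9787 - 22013/78)/6 = (1/6)*(-215379923/763386) = -215379923/4580316 ≈ -47.023)
l + (-5897 - z) = -215379923/4580316 + (-5897 - 1*(-6374)) = -215379923/4580316 + (-5897 + 6374) = -215379923/4580316 + 477 = 1969430809/4580316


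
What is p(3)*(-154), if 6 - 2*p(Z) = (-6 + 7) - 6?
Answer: -847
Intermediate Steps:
p(Z) = 11/2 (p(Z) = 3 - ((-6 + 7) - 6)/2 = 3 - (1 - 6)/2 = 3 - ½*(-5) = 3 + 5/2 = 11/2)
p(3)*(-154) = (11/2)*(-154) = -847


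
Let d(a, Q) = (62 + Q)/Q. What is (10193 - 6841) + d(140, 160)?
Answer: 268271/80 ≈ 3353.4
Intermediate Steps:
d(a, Q) = (62 + Q)/Q
(10193 - 6841) + d(140, 160) = (10193 - 6841) + (62 + 160)/160 = 3352 + (1/160)*222 = 3352 + 111/80 = 268271/80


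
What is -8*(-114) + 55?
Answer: 967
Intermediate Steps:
-8*(-114) + 55 = 912 + 55 = 967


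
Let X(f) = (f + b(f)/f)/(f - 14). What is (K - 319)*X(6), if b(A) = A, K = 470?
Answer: -1057/8 ≈ -132.13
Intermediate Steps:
X(f) = (1 + f)/(-14 + f) (X(f) = (f + f/f)/(f - 14) = (f + 1)/(-14 + f) = (1 + f)/(-14 + f))
(K - 319)*X(6) = (470 - 319)*((1 + 6)/(-14 + 6)) = 151*(7/(-8)) = 151*(-1/8*7) = 151*(-7/8) = -1057/8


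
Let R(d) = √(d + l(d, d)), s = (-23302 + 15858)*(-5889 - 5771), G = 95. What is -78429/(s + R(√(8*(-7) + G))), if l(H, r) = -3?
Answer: -78429/(86797040 + √(-3 + √39)) ≈ -0.00090359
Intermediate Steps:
s = 86797040 (s = -7444*(-11660) = 86797040)
R(d) = √(-3 + d) (R(d) = √(d - 3) = √(-3 + d))
-78429/(s + R(√(8*(-7) + G))) = -78429/(86797040 + √(-3 + √(8*(-7) + 95))) = -78429/(86797040 + √(-3 + √(-56 + 95))) = -78429/(86797040 + √(-3 + √39))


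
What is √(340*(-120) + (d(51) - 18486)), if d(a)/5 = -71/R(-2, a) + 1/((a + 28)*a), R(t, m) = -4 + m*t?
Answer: I*√10812692988550086/427074 ≈ 243.48*I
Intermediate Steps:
d(a) = -355/(-4 - 2*a) + 5/(a*(28 + a)) (d(a) = 5*(-71/(-4 + a*(-2)) + 1/((a + 28)*a)) = 5*(-71/(-4 - 2*a) + 1/((28 + a)*a)) = 5*(-71/(-4 - 2*a) + 1/(a*(28 + a))) = -355/(-4 - 2*a) + 5/(a*(28 + a)))
√(340*(-120) + (d(51) - 18486)) = √(340*(-120) + ((5/2)*(4 + 71*51² + 1990*51)/(51*(56 + 51² + 30*51)) - 18486)) = √(-40800 + ((5/2)*(1/51)*(4 + 71*2601 + 101490)/(56 + 2601 + 1530) - 18486)) = √(-40800 + ((5/2)*(1/51)*(4 + 184671 + 101490)/4187 - 18486)) = √(-40800 + ((5/2)*(1/51)*(1/4187)*286165 - 18486)) = √(-40800 + (1430825/427074 - 18486)) = √(-40800 - 7893459139/427074) = √(-25318078339/427074) = I*√10812692988550086/427074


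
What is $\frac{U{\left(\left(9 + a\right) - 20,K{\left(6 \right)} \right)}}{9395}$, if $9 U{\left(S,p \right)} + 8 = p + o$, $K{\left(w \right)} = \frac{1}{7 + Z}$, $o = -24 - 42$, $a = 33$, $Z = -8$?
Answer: $- \frac{5}{5637} \approx -0.000887$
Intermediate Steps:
$o = -66$ ($o = -24 - 42 = -66$)
$K{\left(w \right)} = -1$ ($K{\left(w \right)} = \frac{1}{7 - 8} = \frac{1}{-1} = -1$)
$U{\left(S,p \right)} = - \frac{74}{9} + \frac{p}{9}$ ($U{\left(S,p \right)} = - \frac{8}{9} + \frac{p - 66}{9} = - \frac{8}{9} + \frac{-66 + p}{9} = - \frac{8}{9} + \left(- \frac{22}{3} + \frac{p}{9}\right) = - \frac{74}{9} + \frac{p}{9}$)
$\frac{U{\left(\left(9 + a\right) - 20,K{\left(6 \right)} \right)}}{9395} = \frac{- \frac{74}{9} + \frac{1}{9} \left(-1\right)}{9395} = \left(- \frac{74}{9} - \frac{1}{9}\right) \frac{1}{9395} = \left(- \frac{25}{3}\right) \frac{1}{9395} = - \frac{5}{5637}$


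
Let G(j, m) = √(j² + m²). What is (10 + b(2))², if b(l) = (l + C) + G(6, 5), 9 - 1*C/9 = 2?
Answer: (75 + √61)² ≈ 6857.5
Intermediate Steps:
C = 63 (C = 81 - 9*2 = 81 - 18 = 63)
b(l) = 63 + l + √61 (b(l) = (l + 63) + √(6² + 5²) = (63 + l) + √(36 + 25) = (63 + l) + √61 = 63 + l + √61)
(10 + b(2))² = (10 + (63 + 2 + √61))² = (10 + (65 + √61))² = (75 + √61)²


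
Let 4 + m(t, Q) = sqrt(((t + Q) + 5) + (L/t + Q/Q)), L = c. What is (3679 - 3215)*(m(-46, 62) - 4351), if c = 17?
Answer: -2020720 + 232*sqrt(45770)/23 ≈ -2.0186e+6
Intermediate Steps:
L = 17
m(t, Q) = -4 + sqrt(6 + Q + t + 17/t) (m(t, Q) = -4 + sqrt(((t + Q) + 5) + (17/t + Q/Q)) = -4 + sqrt(((Q + t) + 5) + (17/t + 1)) = -4 + sqrt((5 + Q + t) + (1 + 17/t)) = -4 + sqrt(6 + Q + t + 17/t))
(3679 - 3215)*(m(-46, 62) - 4351) = (3679 - 3215)*((-4 + sqrt(6 + 62 - 46 + 17/(-46))) - 4351) = 464*((-4 + sqrt(6 + 62 - 46 + 17*(-1/46))) - 4351) = 464*((-4 + sqrt(6 + 62 - 46 - 17/46)) - 4351) = 464*((-4 + sqrt(995/46)) - 4351) = 464*((-4 + sqrt(45770)/46) - 4351) = 464*(-4355 + sqrt(45770)/46) = -2020720 + 232*sqrt(45770)/23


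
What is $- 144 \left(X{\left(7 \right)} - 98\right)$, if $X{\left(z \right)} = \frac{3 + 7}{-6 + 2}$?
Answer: $14472$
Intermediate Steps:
$X{\left(z \right)} = - \frac{5}{2}$ ($X{\left(z \right)} = \frac{10}{-4} = 10 \left(- \frac{1}{4}\right) = - \frac{5}{2}$)
$- 144 \left(X{\left(7 \right)} - 98\right) = - 144 \left(- \frac{5}{2} - 98\right) = \left(-144\right) \left(- \frac{201}{2}\right) = 14472$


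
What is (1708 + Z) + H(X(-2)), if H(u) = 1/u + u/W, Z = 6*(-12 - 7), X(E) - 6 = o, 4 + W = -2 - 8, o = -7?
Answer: 22303/14 ≈ 1593.1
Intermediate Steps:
W = -14 (W = -4 + (-2 - 8) = -4 - 10 = -14)
X(E) = -1 (X(E) = 6 - 7 = -1)
Z = -114 (Z = 6*(-19) = -114)
H(u) = 1/u - u/14 (H(u) = 1/u + u/(-14) = 1/u + u*(-1/14) = 1/u - u/14)
(1708 + Z) + H(X(-2)) = (1708 - 114) + (1/(-1) - 1/14*(-1)) = 1594 + (-1 + 1/14) = 1594 - 13/14 = 22303/14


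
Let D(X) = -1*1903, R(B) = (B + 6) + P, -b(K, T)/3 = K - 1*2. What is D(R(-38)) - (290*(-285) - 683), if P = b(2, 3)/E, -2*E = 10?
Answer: 81430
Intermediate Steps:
b(K, T) = 6 - 3*K (b(K, T) = -3*(K - 1*2) = -3*(K - 2) = -3*(-2 + K) = 6 - 3*K)
E = -5 (E = -1/2*10 = -5)
P = 0 (P = (6 - 3*2)/(-5) = (6 - 6)*(-1/5) = 0*(-1/5) = 0)
R(B) = 6 + B (R(B) = (B + 6) + 0 = (6 + B) + 0 = 6 + B)
D(X) = -1903
D(R(-38)) - (290*(-285) - 683) = -1903 - (290*(-285) - 683) = -1903 - (-82650 - 683) = -1903 - 1*(-83333) = -1903 + 83333 = 81430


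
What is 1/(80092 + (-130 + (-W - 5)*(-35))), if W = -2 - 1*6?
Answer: 1/79857 ≈ 1.2522e-5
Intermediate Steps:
W = -8 (W = -2 - 6 = -8)
1/(80092 + (-130 + (-W - 5)*(-35))) = 1/(80092 + (-130 + (-1*(-8) - 5)*(-35))) = 1/(80092 + (-130 + (8 - 5)*(-35))) = 1/(80092 + (-130 + 3*(-35))) = 1/(80092 + (-130 - 105)) = 1/(80092 - 235) = 1/79857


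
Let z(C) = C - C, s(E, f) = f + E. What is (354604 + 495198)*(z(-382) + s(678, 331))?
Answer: 857450218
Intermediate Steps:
s(E, f) = E + f
z(C) = 0
(354604 + 495198)*(z(-382) + s(678, 331)) = (354604 + 495198)*(0 + (678 + 331)) = 849802*(0 + 1009) = 849802*1009 = 857450218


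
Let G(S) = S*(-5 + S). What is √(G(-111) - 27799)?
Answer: I*√14923 ≈ 122.16*I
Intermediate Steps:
√(G(-111) - 27799) = √(-111*(-5 - 111) - 27799) = √(-111*(-116) - 27799) = √(12876 - 27799) = √(-14923) = I*√14923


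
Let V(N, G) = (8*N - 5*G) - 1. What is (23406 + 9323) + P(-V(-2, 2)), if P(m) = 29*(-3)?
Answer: 32642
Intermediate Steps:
V(N, G) = -1 - 5*G + 8*N (V(N, G) = (-5*G + 8*N) - 1 = -1 - 5*G + 8*N)
P(m) = -87
(23406 + 9323) + P(-V(-2, 2)) = (23406 + 9323) - 87 = 32729 - 87 = 32642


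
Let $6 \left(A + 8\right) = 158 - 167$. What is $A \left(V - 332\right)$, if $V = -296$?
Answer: $5966$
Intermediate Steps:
$A = - \frac{19}{2}$ ($A = -8 + \frac{158 - 167}{6} = -8 + \frac{1}{6} \left(-9\right) = -8 - \frac{3}{2} = - \frac{19}{2} \approx -9.5$)
$A \left(V - 332\right) = - \frac{19 \left(-296 - 332\right)}{2} = \left(- \frac{19}{2}\right) \left(-628\right) = 5966$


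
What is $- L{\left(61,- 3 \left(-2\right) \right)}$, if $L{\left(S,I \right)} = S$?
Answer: $-61$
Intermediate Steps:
$- L{\left(61,- 3 \left(-2\right) \right)} = \left(-1\right) 61 = -61$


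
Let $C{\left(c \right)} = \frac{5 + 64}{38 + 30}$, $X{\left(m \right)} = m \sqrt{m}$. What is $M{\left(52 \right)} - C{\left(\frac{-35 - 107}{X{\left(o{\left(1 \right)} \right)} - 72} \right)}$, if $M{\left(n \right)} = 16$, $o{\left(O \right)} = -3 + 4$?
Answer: $\frac{1019}{68} \approx 14.985$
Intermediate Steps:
$o{\left(O \right)} = 1$
$X{\left(m \right)} = m^{\frac{3}{2}}$
$C{\left(c \right)} = \frac{69}{68}$
$M{\left(52 \right)} - C{\left(\frac{-35 - 107}{X{\left(o{\left(1 \right)} \right)} - 72} \right)} = 16 - \frac{69}{68} = \frac{1019}{68}$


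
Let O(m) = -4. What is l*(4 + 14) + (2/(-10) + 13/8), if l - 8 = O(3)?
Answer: 2937/40 ≈ 73.425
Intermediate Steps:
l = 4 (l = 8 - 4 = 4)
l*(4 + 14) + (2/(-10) + 13/8) = 4*(4 + 14) + (2/(-10) + 13/8) = 4*18 + (2*(-⅒) + 13*(⅛)) = 72 + (-⅕ + 13/8) = 72 + 57/40 = 2937/40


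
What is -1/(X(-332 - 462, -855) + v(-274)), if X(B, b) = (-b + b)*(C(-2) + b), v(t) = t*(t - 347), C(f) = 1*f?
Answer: -1/170154 ≈ -5.8770e-6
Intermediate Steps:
C(f) = f
v(t) = t*(-347 + t)
X(B, b) = 0 (X(B, b) = (-b + b)*(-2 + b) = 0*(-2 + b) = 0)
-1/(X(-332 - 462, -855) + v(-274)) = -1/(0 - 274*(-347 - 274)) = -1/(0 - 274*(-621)) = -1/(0 + 170154) = -1/170154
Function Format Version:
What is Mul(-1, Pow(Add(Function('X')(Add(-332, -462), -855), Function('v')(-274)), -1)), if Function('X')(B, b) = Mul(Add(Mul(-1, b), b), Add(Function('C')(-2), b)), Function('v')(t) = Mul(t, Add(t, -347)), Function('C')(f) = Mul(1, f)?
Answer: Rational(-1, 170154) ≈ -5.8770e-6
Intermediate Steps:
Function('C')(f) = f
Function('v')(t) = Mul(t, Add(-347, t))
Function('X')(B, b) = 0 (Function('X')(B, b) = Mul(Add(Mul(-1, b), b), Add(-2, b)) = Mul(0, Add(-2, b)) = 0)
Mul(-1, Pow(Add(Function('X')(Add(-332, -462), -855), Function('v')(-274)), -1)) = Mul(-1, Pow(Add(0, Mul(-274, Add(-347, -274))), -1)) = Mul(-1, Pow(Add(0, Mul(-274, -621)), -1)) = Mul(-1, Pow(Add(0, 170154), -1)) = Mul(-1, Pow(170154, -1)) = Mul(-1, Rational(1, 170154)) = Rational(-1, 170154)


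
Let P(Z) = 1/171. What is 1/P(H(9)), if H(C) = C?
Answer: 171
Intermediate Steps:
P(Z) = 1/171
1/P(H(9)) = 1/(1/171) = 171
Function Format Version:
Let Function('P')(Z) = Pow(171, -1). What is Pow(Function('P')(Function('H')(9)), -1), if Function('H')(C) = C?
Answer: 171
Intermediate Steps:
Function('P')(Z) = Rational(1, 171)
Pow(Function('P')(Function('H')(9)), -1) = Pow(Rational(1, 171), -1) = 171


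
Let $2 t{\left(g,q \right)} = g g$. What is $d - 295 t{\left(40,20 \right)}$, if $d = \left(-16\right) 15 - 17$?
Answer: $-236257$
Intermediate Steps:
$d = -257$ ($d = -240 - 17 = -257$)
$t{\left(g,q \right)} = \frac{g^{2}}{2}$ ($t{\left(g,q \right)} = \frac{g g}{2} = \frac{g^{2}}{2}$)
$d - 295 t{\left(40,20 \right)} = -257 - 295 \frac{40^{2}}{2} = -257 - 295 \cdot \frac{1}{2} \cdot 1600 = -257 - 236000 = -236257$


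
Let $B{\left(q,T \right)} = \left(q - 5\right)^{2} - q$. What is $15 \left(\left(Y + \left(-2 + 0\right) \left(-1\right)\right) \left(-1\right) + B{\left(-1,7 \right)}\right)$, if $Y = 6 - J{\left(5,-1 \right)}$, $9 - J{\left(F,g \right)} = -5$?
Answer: $645$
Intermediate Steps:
$J{\left(F,g \right)} = 14$ ($J{\left(F,g \right)} = 9 - -5 = 9 + 5 = 14$)
$Y = -8$ ($Y = 6 - 14 = -8$)
$B{\left(q,T \right)} = \left(-5 + q\right)^{2} - q$
$15 \left(\left(Y + \left(-2 + 0\right) \left(-1\right)\right) \left(-1\right) + B{\left(-1,7 \right)}\right) = 15 \left(\left(-8 + \left(-2 + 0\right) \left(-1\right)\right) \left(-1\right) - \left(-1 - \left(-5 - 1\right)^{2}\right)\right) = 15 \left(\left(-8 - -2\right) \left(-1\right) + \left(\left(-6\right)^{2} + 1\right)\right) = 15 \left(\left(-8 + 2\right) \left(-1\right) + \left(36 + 1\right)\right) = 15 \left(\left(-6\right) \left(-1\right) + 37\right) = 15 \left(6 + 37\right) = 15 \cdot 43 = 645$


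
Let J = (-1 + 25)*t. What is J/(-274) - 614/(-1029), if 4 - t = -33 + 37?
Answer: 614/1029 ≈ 0.59670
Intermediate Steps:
t = 0 (t = 4 - (-33 + 37) = 4 - 1*4 = 4 - 4 = 0)
J = 0 (J = (-1 + 25)*0 = 24*0 = 0)
J/(-274) - 614/(-1029) = 0/(-274) - 614/(-1029) = 0*(-1/274) - 614*(-1/1029) = 0 + 614/1029 = 614/1029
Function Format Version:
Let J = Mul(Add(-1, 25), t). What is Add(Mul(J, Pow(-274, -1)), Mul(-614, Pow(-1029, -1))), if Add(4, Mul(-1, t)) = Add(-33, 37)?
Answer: Rational(614, 1029) ≈ 0.59670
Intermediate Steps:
t = 0 (t = Add(4, Mul(-1, Add(-33, 37))) = Add(4, Mul(-1, 4)) = Add(4, -4) = 0)
J = 0 (J = Mul(Add(-1, 25), 0) = Mul(24, 0) = 0)
Add(Mul(J, Pow(-274, -1)), Mul(-614, Pow(-1029, -1))) = Add(Mul(0, Pow(-274, -1)), Mul(-614, Pow(-1029, -1))) = Add(Mul(0, Rational(-1, 274)), Mul(-614, Rational(-1, 1029))) = Add(0, Rational(614, 1029)) = Rational(614, 1029)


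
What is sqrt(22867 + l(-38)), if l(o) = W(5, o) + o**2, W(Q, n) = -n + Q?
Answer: 3*sqrt(2706) ≈ 156.06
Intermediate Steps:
W(Q, n) = Q - n
l(o) = 5 + o**2 - o (l(o) = (5 - o) + o**2 = 5 + o**2 - o)
sqrt(22867 + l(-38)) = sqrt(22867 + (5 + (-38)**2 - 1*(-38))) = sqrt(22867 + (5 + 1444 + 38)) = sqrt(22867 + 1487) = sqrt(24354) = 3*sqrt(2706)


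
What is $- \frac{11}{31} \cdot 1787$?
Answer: $- \frac{19657}{31} \approx -634.1$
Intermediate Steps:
$- \frac{11}{31} \cdot 1787 = \left(-1\right) \frac{11}{31} \cdot 1787 = \left(- \frac{11}{31}\right) 1787 = - \frac{19657}{31}$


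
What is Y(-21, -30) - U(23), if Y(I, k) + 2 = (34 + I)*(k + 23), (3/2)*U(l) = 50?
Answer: -379/3 ≈ -126.33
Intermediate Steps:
U(l) = 100/3 (U(l) = (⅔)*50 = 100/3)
Y(I, k) = -2 + (23 + k)*(34 + I) (Y(I, k) = -2 + (34 + I)*(k + 23) = -2 + (34 + I)*(23 + k) = -2 + (23 + k)*(34 + I))
Y(-21, -30) - U(23) = (780 + 23*(-21) + 34*(-30) - 21*(-30)) - 1*100/3 = (780 - 483 - 1020 + 630) - 100/3 = -93 - 100/3 = -379/3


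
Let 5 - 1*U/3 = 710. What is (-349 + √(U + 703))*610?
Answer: -212890 + 1220*I*√353 ≈ -2.1289e+5 + 22922.0*I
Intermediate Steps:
U = -2115 (U = 15 - 3*710 = 15 - 2130 = -2115)
(-349 + √(U + 703))*610 = (-349 + √(-2115 + 703))*610 = (-349 + √(-1412))*610 = (-349 + 2*I*√353)*610 = -212890 + 1220*I*√353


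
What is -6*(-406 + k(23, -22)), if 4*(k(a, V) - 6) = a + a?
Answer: 2331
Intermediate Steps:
k(a, V) = 6 + a/2 (k(a, V) = 6 + (a + a)/4 = 6 + (2*a)/4 = 6 + a/2)
-6*(-406 + k(23, -22)) = -6*(-406 + (6 + (½)*23)) = -6*(-406 + (6 + 23/2)) = -6*(-406 + 35/2) = -6*(-777/2) = 2331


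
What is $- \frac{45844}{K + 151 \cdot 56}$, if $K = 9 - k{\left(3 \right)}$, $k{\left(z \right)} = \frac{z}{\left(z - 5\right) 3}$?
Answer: $- \frac{91688}{16931} \approx -5.4154$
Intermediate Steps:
$k{\left(z \right)} = \frac{z}{-15 + 3 z}$ ($k{\left(z \right)} = \frac{z}{\left(-5 + z\right) 3} = \frac{z}{-15 + 3 z}$)
$K = \frac{19}{2}$ ($K = 9 - \frac{1}{3} \cdot 3 \frac{1}{-5 + 3} = 9 - \frac{1}{3} \cdot 3 \frac{1}{-2} = 9 - \frac{1}{3} \cdot 3 \left(- \frac{1}{2}\right) = 9 - - \frac{1}{2} = 9 + \frac{1}{2} = \frac{19}{2} \approx 9.5$)
$- \frac{45844}{K + 151 \cdot 56} = - \frac{45844}{\frac{19}{2} + 151 \cdot 56} = - \frac{45844}{\frac{19}{2} + 8456} = - \frac{45844}{\frac{16931}{2}} = \left(-45844\right) \frac{2}{16931} = - \frac{91688}{16931}$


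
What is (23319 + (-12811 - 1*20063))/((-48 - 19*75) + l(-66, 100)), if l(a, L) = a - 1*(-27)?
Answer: 455/72 ≈ 6.3194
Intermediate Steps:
l(a, L) = 27 + a (l(a, L) = a + 27 = 27 + a)
(23319 + (-12811 - 1*20063))/((-48 - 19*75) + l(-66, 100)) = (23319 + (-12811 - 1*20063))/((-48 - 19*75) + (27 - 66)) = (23319 + (-12811 - 20063))/((-48 - 1425) - 39) = (23319 - 32874)/(-1473 - 39) = -9555/(-1512) = -9555*(-1/1512) = 455/72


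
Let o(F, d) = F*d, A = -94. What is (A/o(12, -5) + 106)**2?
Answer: 10413529/900 ≈ 11571.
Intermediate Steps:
(A/o(12, -5) + 106)**2 = (-94/(12*(-5)) + 106)**2 = (-94/(-60) + 106)**2 = (-94*(-1/60) + 106)**2 = (47/30 + 106)**2 = (3227/30)**2 = 10413529/900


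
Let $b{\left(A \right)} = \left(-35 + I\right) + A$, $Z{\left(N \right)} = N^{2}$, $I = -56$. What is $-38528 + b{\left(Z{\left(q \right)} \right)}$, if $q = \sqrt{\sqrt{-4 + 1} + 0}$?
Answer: $-38619 + i \sqrt{3} \approx -38619.0 + 1.732 i$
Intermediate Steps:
$q = \sqrt[4]{3} \sqrt{i}$ ($q = \sqrt{\sqrt{-3} + 0} = \sqrt{i \sqrt{3} + 0} = \sqrt{i \sqrt{3}} = \sqrt[4]{3} \sqrt{i} \approx 0.9306 + 0.9306 i$)
$b{\left(A \right)} = -91 + A$ ($b{\left(A \right)} = \left(-35 - 56\right) + A = -91 + A$)
$-38528 + b{\left(Z{\left(q \right)} \right)} = -38528 - \left(91 - \left(\sqrt[4]{3} \sqrt{i}\right)^{2}\right) = -38528 - \left(91 - i \sqrt{3}\right) = -38619 + i \sqrt{3}$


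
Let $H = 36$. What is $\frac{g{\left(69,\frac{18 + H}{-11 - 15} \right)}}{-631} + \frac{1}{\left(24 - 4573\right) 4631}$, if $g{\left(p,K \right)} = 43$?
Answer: $- \frac{905856648}{13292910389} \approx -0.068146$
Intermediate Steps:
$\frac{g{\left(69,\frac{18 + H}{-11 - 15} \right)}}{-631} + \frac{1}{\left(24 - 4573\right) 4631} = \frac{43}{-631} + \frac{1}{\left(24 - 4573\right) 4631} = 43 \left(- \frac{1}{631}\right) + \frac{1}{-4549} \cdot \frac{1}{4631} = - \frac{43}{631} - \frac{1}{21066419} = - \frac{905856648}{13292910389}$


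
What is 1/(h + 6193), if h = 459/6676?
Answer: 6676/41344927 ≈ 0.00016147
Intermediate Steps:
h = 459/6676 (h = 459*(1/6676) = 459/6676 ≈ 0.068754)
1/(h + 6193) = 1/(459/6676 + 6193) = 1/(41344927/6676) = 6676/41344927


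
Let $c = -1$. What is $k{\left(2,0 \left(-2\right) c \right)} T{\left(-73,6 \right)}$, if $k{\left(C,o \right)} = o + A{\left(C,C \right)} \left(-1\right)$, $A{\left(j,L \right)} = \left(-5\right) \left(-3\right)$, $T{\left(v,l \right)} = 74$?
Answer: $-1110$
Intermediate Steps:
$A{\left(j,L \right)} = 15$
$k{\left(C,o \right)} = -15 + o$ ($k{\left(C,o \right)} = o + 15 \left(-1\right) = o - 15 = -15 + o$)
$k{\left(2,0 \left(-2\right) c \right)} T{\left(-73,6 \right)} = \left(-15 + 0 \left(-2\right) \left(-1\right)\right) 74 = \left(-15 + 0 \left(-1\right)\right) 74 = \left(-15 + 0\right) 74 = \left(-15\right) 74 = -1110$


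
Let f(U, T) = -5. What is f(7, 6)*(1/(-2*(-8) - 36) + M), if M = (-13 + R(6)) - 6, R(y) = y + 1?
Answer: 241/4 ≈ 60.250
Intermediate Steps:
R(y) = 1 + y
M = -12 (M = (-13 + (1 + 6)) - 6 = (-13 + 7) - 6 = -6 - 6 = -12)
f(7, 6)*(1/(-2*(-8) - 36) + M) = -5*(1/(-2*(-8) - 36) - 12) = -5*(1/(16 - 36) - 12) = -5*(1/(-20) - 12) = -5*(-1/20 - 12) = -5*(-241/20) = 241/4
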